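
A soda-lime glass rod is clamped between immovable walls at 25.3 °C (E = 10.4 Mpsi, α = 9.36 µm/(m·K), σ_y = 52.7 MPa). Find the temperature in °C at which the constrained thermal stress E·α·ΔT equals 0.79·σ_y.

E = 10.4 Mpsi = 71.71 GPa.
E·α·ΔT = 41.63 MPa ⇒ ΔT = 41.63 / (71.71×10³ × 9.36×10⁻⁶) = 62.03 K.
T = 25.3 + 62.03 = 87.33 °C.

87.3 °C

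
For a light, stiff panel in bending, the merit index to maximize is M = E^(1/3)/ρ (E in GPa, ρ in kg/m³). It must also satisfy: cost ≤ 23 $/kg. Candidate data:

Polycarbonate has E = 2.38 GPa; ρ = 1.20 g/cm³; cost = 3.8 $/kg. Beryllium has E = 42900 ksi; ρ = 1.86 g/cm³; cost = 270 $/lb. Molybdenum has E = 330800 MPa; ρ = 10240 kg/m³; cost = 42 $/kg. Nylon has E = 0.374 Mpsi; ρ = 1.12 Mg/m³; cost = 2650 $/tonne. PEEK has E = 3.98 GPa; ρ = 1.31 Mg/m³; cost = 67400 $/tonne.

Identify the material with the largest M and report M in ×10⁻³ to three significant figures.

nylon, M = 1.22×10⁻³

Screen on constraints: cost ≤ 23 $/kg. Survivors: polycarbonate, nylon.
Normalizing units and computing the index:
  polycarbonate: E = 2.380 GPa, ρ = 1200 kg/m³
  nylon: E = 2.579 GPa, ρ = 1120 kg/m³
  nylon: M = 1.22×10⁻³
  polycarbonate: M = 1.11×10⁻³
Nylon has the largest M.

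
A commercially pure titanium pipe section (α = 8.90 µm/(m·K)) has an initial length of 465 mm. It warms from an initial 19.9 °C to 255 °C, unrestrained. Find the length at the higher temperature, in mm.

ΔT = 255 − 19.9 = 235.1 K.
ΔL = α·L₀·ΔT = 8.90×10⁻⁶ × 465 mm × 235.1 K = 0.973 mm.
L = L₀ + ΔL = 465 + 0.973 = 465.97 mm.

465.97 mm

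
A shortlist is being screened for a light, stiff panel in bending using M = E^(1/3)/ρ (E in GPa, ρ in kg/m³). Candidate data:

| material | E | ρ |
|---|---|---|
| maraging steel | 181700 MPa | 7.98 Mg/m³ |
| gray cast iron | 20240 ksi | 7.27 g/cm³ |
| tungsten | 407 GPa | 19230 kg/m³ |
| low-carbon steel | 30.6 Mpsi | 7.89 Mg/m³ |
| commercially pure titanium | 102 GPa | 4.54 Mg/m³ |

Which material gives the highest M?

Putting every candidate on a common basis:
  maraging steel: E = 181.7 GPa, ρ = 7980 kg/m³
  gray cast iron: E = 139.5 GPa, ρ = 7270 kg/m³
  tungsten: E = 407.0 GPa, ρ = 19230 kg/m³
  low-carbon steel: E = 211.0 GPa, ρ = 7890 kg/m³
  commercially pure titanium: E = 102.0 GPa, ρ = 4540 kg/m³
  commercially pure titanium: M = 1.03×10⁻³
  low-carbon steel: M = 0.755×10⁻³
  gray cast iron: M = 0.713×10⁻³
  maraging steel: M = 0.710×10⁻³
  tungsten: M = 0.385×10⁻³
The maximum is for commercially pure titanium.

commercially pure titanium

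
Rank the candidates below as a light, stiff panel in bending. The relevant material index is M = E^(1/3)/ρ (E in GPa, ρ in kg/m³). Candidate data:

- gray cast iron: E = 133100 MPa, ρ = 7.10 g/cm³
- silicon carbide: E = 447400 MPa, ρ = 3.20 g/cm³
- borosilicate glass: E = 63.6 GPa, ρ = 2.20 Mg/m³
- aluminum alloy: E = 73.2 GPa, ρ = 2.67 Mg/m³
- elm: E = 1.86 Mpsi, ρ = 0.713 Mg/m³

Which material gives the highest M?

Normalizing units and computing the index:
  gray cast iron: E = 133.1 GPa, ρ = 7100 kg/m³
  silicon carbide: E = 447.4 GPa, ρ = 3200 kg/m³
  borosilicate glass: E = 63.60 GPa, ρ = 2200 kg/m³
  aluminum alloy: E = 73.20 GPa, ρ = 2670 kg/m³
  elm: E = 12.82 GPa, ρ = 713.0 kg/m³
  elm: M = 3.28×10⁻³
  silicon carbide: M = 2.39×10⁻³
  borosilicate glass: M = 1.81×10⁻³
  aluminum alloy: M = 1.57×10⁻³
  gray cast iron: M = 0.719×10⁻³
Elm has the largest M.

elm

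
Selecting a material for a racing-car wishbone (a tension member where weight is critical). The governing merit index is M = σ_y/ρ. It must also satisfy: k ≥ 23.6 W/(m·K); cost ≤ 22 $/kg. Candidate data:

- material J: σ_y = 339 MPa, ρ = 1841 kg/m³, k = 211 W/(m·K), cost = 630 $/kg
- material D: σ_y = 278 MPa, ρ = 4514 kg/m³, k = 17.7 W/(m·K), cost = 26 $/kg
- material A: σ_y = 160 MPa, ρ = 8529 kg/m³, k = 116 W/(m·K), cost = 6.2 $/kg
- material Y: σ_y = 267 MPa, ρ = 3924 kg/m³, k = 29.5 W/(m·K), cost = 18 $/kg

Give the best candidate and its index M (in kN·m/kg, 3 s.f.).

material Y, M = 68.0 kN·m/kg

Screen on constraints: k ≥ 23.6 W/(m·K); cost ≤ 22 $/kg. Survivors: material A, material Y.
Computing M directly (units already consistent):
  material Y: M = 68.0 kN·m/kg
  material A: M = 18.8 kN·m/kg
Highest index: material Y.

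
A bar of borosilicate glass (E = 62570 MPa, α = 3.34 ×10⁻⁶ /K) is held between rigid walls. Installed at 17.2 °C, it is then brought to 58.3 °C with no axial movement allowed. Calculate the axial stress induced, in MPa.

E = 62570 MPa = 62.57 GPa.
ΔT = 41.10 K. Constrained thermal stress σ = E·α·ΔT = 62.57×10³ MPa × 3.34×10⁻⁶ × 41.10 = 8.59 MPa (compressive).

8.59 MPa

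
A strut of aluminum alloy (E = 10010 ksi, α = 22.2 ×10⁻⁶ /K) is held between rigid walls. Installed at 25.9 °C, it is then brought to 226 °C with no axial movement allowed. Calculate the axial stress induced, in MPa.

E = 10010 ksi = 69.02 GPa.
ΔT = 200.1 K. Constrained thermal stress σ = E·α·ΔT = 69.02×10³ MPa × 22.2×10⁻⁶ × 200.1 = 307 MPa (compressive).

307 MPa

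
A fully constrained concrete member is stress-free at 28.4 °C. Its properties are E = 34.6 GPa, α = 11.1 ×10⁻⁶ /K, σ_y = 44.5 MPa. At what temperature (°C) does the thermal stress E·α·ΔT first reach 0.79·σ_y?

120 °C

E·α·ΔT = 35.16 MPa ⇒ ΔT = 35.16 / (34.60×10³ × 11.1×10⁻⁶) = 91.54 K.
T = 28.4 + 91.54 = 119.9 °C.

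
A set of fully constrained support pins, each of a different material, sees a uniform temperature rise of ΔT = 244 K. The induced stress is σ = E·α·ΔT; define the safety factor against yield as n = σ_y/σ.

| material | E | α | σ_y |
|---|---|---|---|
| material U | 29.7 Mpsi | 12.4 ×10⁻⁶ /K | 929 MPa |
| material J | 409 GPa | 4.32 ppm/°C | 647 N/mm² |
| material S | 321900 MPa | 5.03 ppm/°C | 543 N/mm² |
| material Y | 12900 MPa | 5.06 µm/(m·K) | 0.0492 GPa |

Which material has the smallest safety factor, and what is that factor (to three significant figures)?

material S, n = 1.37

With everything in SI (GPa, ×10⁻⁶/K, MPa):
  material U: E = 204.8, α = 12.4, σ_y = 929.0 → σ = 620 MPa, n = 1.50
  material J: E = 409.0, α = 4.32, σ_y = 647.0 → σ = 431 MPa, n = 1.50
  material S: E = 321.9, α = 5.03, σ_y = 543.0 → σ = 395 MPa, n = 1.37
  material Y: E = 12.90, α = 5.06, σ_y = 49.20 → σ = 15.9 MPa, n = 3.09
The minimum is material S at n = 1.37.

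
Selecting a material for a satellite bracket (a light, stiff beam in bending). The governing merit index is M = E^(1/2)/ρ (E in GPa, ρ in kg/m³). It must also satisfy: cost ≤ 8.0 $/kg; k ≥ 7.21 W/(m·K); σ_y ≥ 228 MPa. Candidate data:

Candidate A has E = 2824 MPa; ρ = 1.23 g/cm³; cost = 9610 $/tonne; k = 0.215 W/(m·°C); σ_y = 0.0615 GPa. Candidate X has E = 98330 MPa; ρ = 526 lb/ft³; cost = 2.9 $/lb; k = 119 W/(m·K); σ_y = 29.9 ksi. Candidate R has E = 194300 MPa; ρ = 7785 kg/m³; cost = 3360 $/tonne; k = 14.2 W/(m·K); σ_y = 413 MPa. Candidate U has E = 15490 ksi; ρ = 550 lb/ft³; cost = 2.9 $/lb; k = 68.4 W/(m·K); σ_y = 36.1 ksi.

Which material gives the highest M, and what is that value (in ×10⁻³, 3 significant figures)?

candidate R, M = 1.79×10⁻³

Screen on constraints: cost ≤ 8.0 $/kg; k ≥ 7.21 W/(m·K); σ_y ≥ 228 MPa. Survivors: candidate R, candidate U.
Convert each candidate to consistent units, then evaluate M:
  candidate R: E = 194.3 GPa, ρ = 7785 kg/m³
  candidate U: E = 106.8 GPa, ρ = 8810 kg/m³
  candidate R: M = 1.79×10⁻³
  candidate U: M = 1.17×10⁻³
Highest index: candidate R.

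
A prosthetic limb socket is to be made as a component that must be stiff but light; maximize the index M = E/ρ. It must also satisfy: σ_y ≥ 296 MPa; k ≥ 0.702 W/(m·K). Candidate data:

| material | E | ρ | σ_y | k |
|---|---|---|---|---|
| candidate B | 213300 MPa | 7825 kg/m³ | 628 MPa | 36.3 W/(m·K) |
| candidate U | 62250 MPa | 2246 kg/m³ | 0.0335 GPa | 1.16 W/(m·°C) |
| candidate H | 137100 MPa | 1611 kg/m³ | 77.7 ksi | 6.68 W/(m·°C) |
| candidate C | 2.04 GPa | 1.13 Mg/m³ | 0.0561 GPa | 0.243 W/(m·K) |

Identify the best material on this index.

candidate H

Screen on constraints: σ_y ≥ 296 MPa; k ≥ 0.702 W/(m·K). Survivors: candidate B, candidate H.
Normalizing units and computing the index:
  candidate B: E = 213.3 GPa, ρ = 7825 kg/m³
  candidate H: E = 137.1 GPa, ρ = 1611 kg/m³
  candidate H: M = 85.1 MN·m/kg
  candidate B: M = 27.3 MN·m/kg
Candidate H ranks first.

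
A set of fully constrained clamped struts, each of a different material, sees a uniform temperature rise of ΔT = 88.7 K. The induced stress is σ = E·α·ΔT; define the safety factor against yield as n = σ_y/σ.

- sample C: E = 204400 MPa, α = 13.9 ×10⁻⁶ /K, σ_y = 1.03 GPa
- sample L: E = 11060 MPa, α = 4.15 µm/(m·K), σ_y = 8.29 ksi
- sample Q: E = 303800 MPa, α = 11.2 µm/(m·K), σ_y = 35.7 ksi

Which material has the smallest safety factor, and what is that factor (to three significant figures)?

With everything in SI (GPa, ×10⁻⁶/K, MPa):
  sample C: E = 204.4, α = 13.9, σ_y = 1030 → σ = 252 MPa, n = 4.09
  sample L: E = 11.06, α = 4.15, σ_y = 57.16 → σ = 4.07 MPa, n = 14.0
  sample Q: E = 303.8, α = 11.2, σ_y = 246.1 → σ = 302 MPa, n = 0.816
The minimum is sample Q at n = 0.816.

sample Q, n = 0.816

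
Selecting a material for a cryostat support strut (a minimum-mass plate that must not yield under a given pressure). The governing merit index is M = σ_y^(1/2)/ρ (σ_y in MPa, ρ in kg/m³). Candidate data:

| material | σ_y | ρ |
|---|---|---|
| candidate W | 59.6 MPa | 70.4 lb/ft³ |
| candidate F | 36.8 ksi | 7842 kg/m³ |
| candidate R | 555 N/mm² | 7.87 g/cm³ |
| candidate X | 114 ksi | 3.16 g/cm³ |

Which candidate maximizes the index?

Normalizing units and computing the index:
  candidate W: σ_y = 59.60 MPa, ρ = 1128 kg/m³
  candidate F: σ_y = 253.7 MPa, ρ = 7842 kg/m³
  candidate R: σ_y = 555.0 MPa, ρ = 7870 kg/m³
  candidate X: σ_y = 786.0 MPa, ρ = 3160 kg/m³
  candidate X: M = 8.87×10⁻³
  candidate W: M = 6.85×10⁻³
  candidate R: M = 2.99×10⁻³
  candidate F: M = 2.03×10⁻³
Candidate X has the largest M.

candidate X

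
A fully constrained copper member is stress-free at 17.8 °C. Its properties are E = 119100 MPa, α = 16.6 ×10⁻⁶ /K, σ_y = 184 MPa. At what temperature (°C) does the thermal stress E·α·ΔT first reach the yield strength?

E = 119100 MPa = 119.1 GPa.
E·α·ΔT = 184.0 MPa ⇒ ΔT = 184.0 / (119.1×10³ × 16.6×10⁻⁶) = 93.07 K.
T = 17.8 + 93.07 = 110.9 °C.

111 °C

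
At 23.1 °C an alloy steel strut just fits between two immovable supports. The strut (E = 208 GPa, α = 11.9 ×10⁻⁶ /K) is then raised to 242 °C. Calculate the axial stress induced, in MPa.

ΔT = 218.9 K. Constrained thermal stress σ = E·α·ΔT = 208.0×10³ MPa × 11.9×10⁻⁶ × 218.9 = 542 MPa (compressive).

542 MPa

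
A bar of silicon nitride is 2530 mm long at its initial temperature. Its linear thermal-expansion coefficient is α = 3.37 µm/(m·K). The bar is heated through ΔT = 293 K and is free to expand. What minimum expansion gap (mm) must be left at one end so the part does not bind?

2.50 mm

ΔL = α·L₀·ΔT = 3.37×10⁻⁶ × 2530 mm × 293.0 K = 2.50 mm.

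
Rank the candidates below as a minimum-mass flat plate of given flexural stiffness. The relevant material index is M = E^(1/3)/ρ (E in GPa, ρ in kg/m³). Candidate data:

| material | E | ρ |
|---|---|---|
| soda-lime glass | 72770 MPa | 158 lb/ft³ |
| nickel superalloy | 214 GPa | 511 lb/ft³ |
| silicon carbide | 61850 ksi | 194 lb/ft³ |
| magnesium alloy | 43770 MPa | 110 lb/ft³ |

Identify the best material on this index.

silicon carbide

Convert each candidate to consistent units, then evaluate M:
  soda-lime glass: E = 72.77 GPa, ρ = 2531 kg/m³
  nickel superalloy: E = 214.0 GPa, ρ = 8185 kg/m³
  silicon carbide: E = 426.4 GPa, ρ = 3108 kg/m³
  magnesium alloy: E = 43.77 GPa, ρ = 1762 kg/m³
  silicon carbide: M = 2.42×10⁻³
  magnesium alloy: M = 2.00×10⁻³
  soda-lime glass: M = 1.65×10⁻³
  nickel superalloy: M = 0.731×10⁻³
The maximum is for silicon carbide.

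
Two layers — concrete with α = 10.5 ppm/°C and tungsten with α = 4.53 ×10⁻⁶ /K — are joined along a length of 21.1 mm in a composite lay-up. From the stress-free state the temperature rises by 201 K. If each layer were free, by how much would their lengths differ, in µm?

25.3 µm

Δα = |10.5 − 4.53|×10⁻⁶/K = 5.97×10⁻⁶/K.
ΔL_mismatch = Δα·L·ΔT = 5.97×10⁻⁶ × 21.1 mm × 201.0 K = 25.3 µm.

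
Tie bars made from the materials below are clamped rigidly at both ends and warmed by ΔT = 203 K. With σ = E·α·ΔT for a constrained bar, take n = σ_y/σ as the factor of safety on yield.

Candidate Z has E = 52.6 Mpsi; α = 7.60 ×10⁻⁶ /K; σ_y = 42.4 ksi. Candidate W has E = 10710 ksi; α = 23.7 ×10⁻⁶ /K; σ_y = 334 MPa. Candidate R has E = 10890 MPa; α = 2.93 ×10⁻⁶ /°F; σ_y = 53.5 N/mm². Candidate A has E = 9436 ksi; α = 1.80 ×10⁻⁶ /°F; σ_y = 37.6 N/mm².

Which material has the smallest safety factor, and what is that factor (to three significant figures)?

In consistent units (E in GPa, α in ×10⁻⁶/K, σ_y in MPa):
  candidate Z: E = 362.7, α = 7.60, σ_y = 292.3 → σ = 560 MPa, n = 0.522
  candidate W: E = 73.84, α = 23.7, σ_y = 334.0 → σ = 355 MPa, n = 0.940
  candidate R: E = 10.89, α = 5.27, σ_y = 53.50 → σ = 11.7 MPa, n = 4.59
  candidate A: E = 65.06, α = 3.24, σ_y = 37.60 → σ = 42.8 MPa, n = 0.879
Candidate Z has the lowest safety factor, n = 0.522.

candidate Z, n = 0.522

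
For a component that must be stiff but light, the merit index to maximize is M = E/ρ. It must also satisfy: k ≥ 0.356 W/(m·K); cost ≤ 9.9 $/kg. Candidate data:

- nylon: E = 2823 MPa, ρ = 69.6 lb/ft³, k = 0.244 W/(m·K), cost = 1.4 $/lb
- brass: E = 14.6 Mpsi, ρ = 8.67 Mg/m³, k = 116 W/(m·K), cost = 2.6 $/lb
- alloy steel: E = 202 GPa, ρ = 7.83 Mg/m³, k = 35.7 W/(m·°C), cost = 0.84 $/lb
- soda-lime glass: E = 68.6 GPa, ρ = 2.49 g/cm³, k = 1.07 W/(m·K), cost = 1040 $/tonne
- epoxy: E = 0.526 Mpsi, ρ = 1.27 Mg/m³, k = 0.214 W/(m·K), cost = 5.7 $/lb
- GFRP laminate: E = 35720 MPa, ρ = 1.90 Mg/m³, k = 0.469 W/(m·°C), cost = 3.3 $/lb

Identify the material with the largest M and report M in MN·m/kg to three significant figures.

Screen on constraints: k ≥ 0.356 W/(m·K); cost ≤ 9.9 $/kg. Survivors: brass, alloy steel, soda-lime glass, GFRP laminate.
After converting to SI:
  brass: E = 100.7 GPa, ρ = 8670 kg/m³
  alloy steel: E = 202.0 GPa, ρ = 7830 kg/m³
  soda-lime glass: E = 68.60 GPa, ρ = 2490 kg/m³
  GFRP laminate: E = 35.72 GPa, ρ = 1900 kg/m³
  soda-lime glass: M = 27.6 MN·m/kg
  alloy steel: M = 25.8 MN·m/kg
  GFRP laminate: M = 18.8 MN·m/kg
  brass: M = 11.6 MN·m/kg
Highest index: soda-lime glass.

soda-lime glass, M = 27.6 MN·m/kg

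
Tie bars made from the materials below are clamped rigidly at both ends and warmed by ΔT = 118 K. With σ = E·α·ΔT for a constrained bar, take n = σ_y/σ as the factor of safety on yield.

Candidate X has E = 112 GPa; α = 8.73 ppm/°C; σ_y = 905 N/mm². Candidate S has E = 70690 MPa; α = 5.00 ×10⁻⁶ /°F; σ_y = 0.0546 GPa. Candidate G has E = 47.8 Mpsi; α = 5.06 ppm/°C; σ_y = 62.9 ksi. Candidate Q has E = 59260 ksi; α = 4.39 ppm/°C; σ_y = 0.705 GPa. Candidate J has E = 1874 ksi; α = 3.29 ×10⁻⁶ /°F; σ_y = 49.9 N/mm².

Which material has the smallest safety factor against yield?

Per material, after unit conversion:
  candidate X: E = 112.0, α = 8.73, σ_y = 905.0 → σ = 115 MPa, n = 7.84
  candidate S: E = 70.69, α = 9.00, σ_y = 54.60 → σ = 75.1 MPa, n = 0.727
  candidate G: E = 329.6, α = 5.06, σ_y = 433.7 → σ = 197 MPa, n = 2.20
  candidate Q: E = 408.6, α = 4.39, σ_y = 705.0 → σ = 212 MPa, n = 3.33
  candidate J: E = 12.92, α = 5.92, σ_y = 49.90 → σ = 9.03 MPa, n = 5.53
Candidate S has the lowest safety factor, n = 0.727.

candidate S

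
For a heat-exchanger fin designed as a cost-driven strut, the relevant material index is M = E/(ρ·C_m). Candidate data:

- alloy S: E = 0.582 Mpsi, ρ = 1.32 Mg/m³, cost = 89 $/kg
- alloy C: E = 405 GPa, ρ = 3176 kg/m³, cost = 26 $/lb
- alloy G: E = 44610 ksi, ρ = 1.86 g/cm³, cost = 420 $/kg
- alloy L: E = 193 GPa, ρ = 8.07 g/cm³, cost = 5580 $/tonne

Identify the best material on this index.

Normalizing units and computing the index:
  alloy S: E = 4.013 GPa, ρ = 1320 kg/m³, cost = 89.00 $/kg
  alloy C: E = 405.0 GPa, ρ = 3176 kg/m³, cost = 57.32 $/kg
  alloy G: E = 307.6 GPa, ρ = 1860 kg/m³, cost = 420.0 $/kg
  alloy L: E = 193.0 GPa, ρ = 8070 kg/m³, cost = 5.580 $/kg
  alloy L: M = 4.29 MN·m per $
  alloy C: M = 2.22 MN·m per $
  alloy G: M = 0.394 MN·m per $
  alloy S: M = 0.0342 MN·m per $
Alloy L has the largest M.

alloy L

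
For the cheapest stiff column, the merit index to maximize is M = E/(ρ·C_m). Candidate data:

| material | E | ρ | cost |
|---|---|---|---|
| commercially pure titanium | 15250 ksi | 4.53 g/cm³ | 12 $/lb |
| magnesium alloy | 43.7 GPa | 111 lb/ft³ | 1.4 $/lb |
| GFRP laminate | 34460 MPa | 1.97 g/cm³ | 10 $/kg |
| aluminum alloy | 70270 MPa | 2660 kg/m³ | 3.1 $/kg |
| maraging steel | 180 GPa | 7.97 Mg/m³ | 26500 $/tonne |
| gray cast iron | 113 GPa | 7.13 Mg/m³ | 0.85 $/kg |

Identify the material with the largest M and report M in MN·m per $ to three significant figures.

gray cast iron, M = 18.6 MN·m per $

Putting every candidate on a common basis:
  commercially pure titanium: E = 105.1 GPa, ρ = 4530 kg/m³, cost = 26.46 $/kg
  magnesium alloy: E = 43.70 GPa, ρ = 1778 kg/m³, cost = 3.086 $/kg
  GFRP laminate: E = 34.46 GPa, ρ = 1970 kg/m³, cost = 10.00 $/kg
  aluminum alloy: E = 70.27 GPa, ρ = 2660 kg/m³, cost = 3.100 $/kg
  maraging steel: E = 180.0 GPa, ρ = 7970 kg/m³, cost = 26.50 $/kg
  gray cast iron: E = 113.0 GPa, ρ = 7130 kg/m³, cost = 0.8500 $/kg
  gray cast iron: M = 18.6 MN·m per $
  aluminum alloy: M = 8.52 MN·m per $
  magnesium alloy: M = 7.96 MN·m per $
  GFRP laminate: M = 1.75 MN·m per $
  commercially pure titanium: M = 0.877 MN·m per $
  maraging steel: M = 0.852 MN·m per $
The maximum is for gray cast iron.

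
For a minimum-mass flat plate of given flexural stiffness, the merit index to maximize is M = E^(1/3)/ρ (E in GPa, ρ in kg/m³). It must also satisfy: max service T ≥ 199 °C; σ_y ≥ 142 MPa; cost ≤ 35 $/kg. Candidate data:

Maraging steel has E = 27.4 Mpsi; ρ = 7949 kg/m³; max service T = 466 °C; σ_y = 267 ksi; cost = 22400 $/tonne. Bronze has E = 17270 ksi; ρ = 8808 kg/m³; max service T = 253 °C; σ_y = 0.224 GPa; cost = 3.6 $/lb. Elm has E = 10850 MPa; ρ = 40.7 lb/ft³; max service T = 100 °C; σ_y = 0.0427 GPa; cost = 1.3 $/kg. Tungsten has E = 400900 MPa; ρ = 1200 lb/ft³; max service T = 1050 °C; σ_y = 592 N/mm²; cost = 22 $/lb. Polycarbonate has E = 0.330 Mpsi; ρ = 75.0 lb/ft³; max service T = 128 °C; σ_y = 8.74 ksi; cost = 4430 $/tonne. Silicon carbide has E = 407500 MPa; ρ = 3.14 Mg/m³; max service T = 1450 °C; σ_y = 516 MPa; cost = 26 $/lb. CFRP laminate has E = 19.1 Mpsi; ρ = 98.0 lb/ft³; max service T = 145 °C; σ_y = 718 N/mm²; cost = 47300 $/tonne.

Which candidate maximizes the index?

maraging steel

Screen on constraints: max service T ≥ 199 °C; σ_y ≥ 142 MPa; cost ≤ 35 $/kg. Survivors: maraging steel, bronze.
Normalizing units and computing the index:
  maraging steel: E = 188.9 GPa, ρ = 7949 kg/m³
  bronze: E = 119.1 GPa, ρ = 8808 kg/m³
  maraging steel: M = 0.722×10⁻³
  bronze: M = 0.559×10⁻³
Maraging steel has the largest M.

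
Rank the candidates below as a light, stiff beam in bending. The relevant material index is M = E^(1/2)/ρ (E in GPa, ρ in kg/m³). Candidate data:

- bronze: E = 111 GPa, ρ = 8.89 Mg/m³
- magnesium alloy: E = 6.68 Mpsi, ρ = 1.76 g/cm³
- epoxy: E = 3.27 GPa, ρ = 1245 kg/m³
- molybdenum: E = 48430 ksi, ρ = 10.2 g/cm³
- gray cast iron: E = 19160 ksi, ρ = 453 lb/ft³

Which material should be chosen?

After converting to SI:
  bronze: E = 111.0 GPa, ρ = 8890 kg/m³
  magnesium alloy: E = 46.06 GPa, ρ = 1760 kg/m³
  epoxy: E = 3.270 GPa, ρ = 1245 kg/m³
  molybdenum: E = 333.9 GPa, ρ = 10200 kg/m³
  gray cast iron: E = 132.1 GPa, ρ = 7256 kg/m³
  magnesium alloy: M = 3.86×10⁻³
  molybdenum: M = 1.79×10⁻³
  gray cast iron: M = 1.58×10⁻³
  epoxy: M = 1.45×10⁻³
  bronze: M = 1.19×10⁻³
Magnesium alloy has the largest M.

magnesium alloy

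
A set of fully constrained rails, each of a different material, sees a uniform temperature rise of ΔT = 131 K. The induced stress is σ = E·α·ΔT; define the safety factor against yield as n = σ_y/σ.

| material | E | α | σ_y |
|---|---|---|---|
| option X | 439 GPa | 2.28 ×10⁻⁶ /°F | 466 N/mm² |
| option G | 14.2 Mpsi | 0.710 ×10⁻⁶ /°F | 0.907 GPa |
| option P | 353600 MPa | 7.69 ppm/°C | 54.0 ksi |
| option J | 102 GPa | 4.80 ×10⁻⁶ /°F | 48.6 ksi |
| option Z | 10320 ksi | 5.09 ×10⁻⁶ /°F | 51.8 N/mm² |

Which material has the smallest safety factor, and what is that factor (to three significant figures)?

In consistent units (E in GPa, α in ×10⁻⁶/K, σ_y in MPa):
  option X: E = 439.0, α = 4.10, σ_y = 466.0 → σ = 236 MPa, n = 1.97
  option G: E = 97.91, α = 1.28, σ_y = 907.0 → σ = 16.4 MPa, n = 55.3
  option P: E = 353.6, α = 7.69, σ_y = 372.3 → σ = 356 MPa, n = 1.05
  option J: E = 102.0, α = 8.64, σ_y = 335.1 → σ = 115 MPa, n = 2.90
  option Z: E = 71.15, α = 9.16, σ_y = 51.80 → σ = 85.4 MPa, n = 0.607
Option Z has the lowest safety factor, n = 0.607.

option Z, n = 0.607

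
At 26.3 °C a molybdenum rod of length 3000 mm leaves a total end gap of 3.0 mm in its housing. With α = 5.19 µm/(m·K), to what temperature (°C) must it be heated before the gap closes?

219 °C

α·L₀·ΔT = 3.0 mm ⇒ ΔT = 3.0 / (5.19×10⁻⁶ × 3000.0) = 192.7 K.
T = 26.3 + 192.7 = 219.0 °C.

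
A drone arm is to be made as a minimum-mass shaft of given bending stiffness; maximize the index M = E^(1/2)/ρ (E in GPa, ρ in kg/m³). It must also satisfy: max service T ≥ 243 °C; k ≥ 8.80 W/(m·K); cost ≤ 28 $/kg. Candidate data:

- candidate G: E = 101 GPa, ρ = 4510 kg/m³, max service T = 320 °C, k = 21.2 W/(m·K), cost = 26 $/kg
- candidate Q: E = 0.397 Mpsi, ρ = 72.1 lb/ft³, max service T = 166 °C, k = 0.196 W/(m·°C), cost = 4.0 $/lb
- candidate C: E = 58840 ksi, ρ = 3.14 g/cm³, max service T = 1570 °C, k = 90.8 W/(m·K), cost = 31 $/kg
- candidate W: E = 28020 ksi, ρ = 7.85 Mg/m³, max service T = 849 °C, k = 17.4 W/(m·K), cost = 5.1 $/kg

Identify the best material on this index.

candidate G

Screen on constraints: max service T ≥ 243 °C; k ≥ 8.80 W/(m·K); cost ≤ 28 $/kg. Survivors: candidate G, candidate W.
After converting to SI:
  candidate G: E = 101.0 GPa, ρ = 4510 kg/m³
  candidate W: E = 193.2 GPa, ρ = 7850 kg/m³
  candidate G: M = 2.23×10⁻³
  candidate W: M = 1.77×10⁻³
Candidate G has the largest M.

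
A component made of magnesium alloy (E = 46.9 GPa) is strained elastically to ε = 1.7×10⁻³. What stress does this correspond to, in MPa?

79.7 MPa

σ = E·ε = 46900 MPa × 1.7×10⁻³ = 79.7 MPa.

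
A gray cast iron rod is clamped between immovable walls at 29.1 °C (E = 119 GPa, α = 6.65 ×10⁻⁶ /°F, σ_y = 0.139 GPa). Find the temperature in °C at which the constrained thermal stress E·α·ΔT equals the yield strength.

127 °C

α = 6.65×10⁻⁶/°F × 9/5 = 12.0×10⁻⁶/K.
σ_y = 0.139 GPa = 139.0 MPa.
E·α·ΔT = 139.0 MPa ⇒ ΔT = 139.0 / (119.0×10³ × 12.0×10⁻⁶) = 97.58 K.
T = 29.1 + 97.58 = 126.7 °C.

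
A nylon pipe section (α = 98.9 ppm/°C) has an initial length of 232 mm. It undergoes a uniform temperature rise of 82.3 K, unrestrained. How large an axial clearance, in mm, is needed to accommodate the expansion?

1.89 mm

ΔL = α·L₀·ΔT = 98.9×10⁻⁶ × 232 mm × 82.30 K = 1.89 mm.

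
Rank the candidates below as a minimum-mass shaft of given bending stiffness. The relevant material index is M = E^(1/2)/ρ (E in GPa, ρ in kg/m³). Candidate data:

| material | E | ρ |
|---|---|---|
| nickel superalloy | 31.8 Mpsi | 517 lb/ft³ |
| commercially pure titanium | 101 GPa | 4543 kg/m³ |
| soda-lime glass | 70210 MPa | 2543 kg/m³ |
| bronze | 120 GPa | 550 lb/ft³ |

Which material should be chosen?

After converting to SI:
  nickel superalloy: E = 219.3 GPa, ρ = 8282 kg/m³
  commercially pure titanium: E = 101.0 GPa, ρ = 4543 kg/m³
  soda-lime glass: E = 70.21 GPa, ρ = 2543 kg/m³
  bronze: E = 120.0 GPa, ρ = 8810 kg/m³
  soda-lime glass: M = 3.29×10⁻³
  commercially pure titanium: M = 2.21×10⁻³
  nickel superalloy: M = 1.79×10⁻³
  bronze: M = 1.24×10⁻³
Soda-lime glass ranks first.

soda-lime glass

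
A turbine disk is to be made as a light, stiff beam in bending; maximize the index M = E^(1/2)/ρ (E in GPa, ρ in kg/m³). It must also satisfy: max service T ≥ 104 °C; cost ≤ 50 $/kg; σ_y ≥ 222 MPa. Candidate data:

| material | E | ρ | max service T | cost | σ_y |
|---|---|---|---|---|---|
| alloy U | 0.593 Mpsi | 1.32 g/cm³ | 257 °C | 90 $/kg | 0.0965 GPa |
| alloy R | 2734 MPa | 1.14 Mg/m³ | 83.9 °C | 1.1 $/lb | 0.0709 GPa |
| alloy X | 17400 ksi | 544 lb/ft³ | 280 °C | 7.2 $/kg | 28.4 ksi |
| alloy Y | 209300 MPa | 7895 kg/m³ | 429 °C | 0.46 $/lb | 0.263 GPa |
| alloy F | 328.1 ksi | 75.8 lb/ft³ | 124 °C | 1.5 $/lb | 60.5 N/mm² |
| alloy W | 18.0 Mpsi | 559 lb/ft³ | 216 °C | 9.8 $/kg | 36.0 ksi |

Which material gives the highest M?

alloy Y

Screen on constraints: max service T ≥ 104 °C; cost ≤ 50 $/kg; σ_y ≥ 222 MPa. Survivors: alloy Y, alloy W.
In SI units:
  alloy Y: E = 209.3 GPa, ρ = 7895 kg/m³
  alloy W: E = 124.1 GPa, ρ = 8954 kg/m³
  alloy Y: M = 1.83×10⁻³
  alloy W: M = 1.24×10⁻³
Highest index: alloy Y.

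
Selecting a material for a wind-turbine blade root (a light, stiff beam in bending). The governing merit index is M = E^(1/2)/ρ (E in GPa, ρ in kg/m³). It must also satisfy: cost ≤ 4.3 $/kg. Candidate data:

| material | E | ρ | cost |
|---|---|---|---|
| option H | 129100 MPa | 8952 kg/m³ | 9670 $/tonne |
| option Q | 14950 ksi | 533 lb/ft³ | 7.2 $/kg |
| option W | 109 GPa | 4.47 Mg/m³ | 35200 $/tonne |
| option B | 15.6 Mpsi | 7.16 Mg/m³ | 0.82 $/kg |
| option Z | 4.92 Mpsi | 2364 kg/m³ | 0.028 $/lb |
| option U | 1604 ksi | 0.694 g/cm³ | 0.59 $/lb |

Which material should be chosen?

option U

Screen on constraints: cost ≤ 4.3 $/kg. Survivors: option B, option Z, option U.
Convert each candidate to consistent units, then evaluate M:
  option B: E = 107.6 GPa, ρ = 7160 kg/m³
  option Z: E = 33.92 GPa, ρ = 2364 kg/m³
  option U: E = 11.06 GPa, ρ = 694.0 kg/m³
  option U: M = 4.79×10⁻³
  option Z: M = 2.46×10⁻³
  option B: M = 1.45×10⁻³
Highest index: option U.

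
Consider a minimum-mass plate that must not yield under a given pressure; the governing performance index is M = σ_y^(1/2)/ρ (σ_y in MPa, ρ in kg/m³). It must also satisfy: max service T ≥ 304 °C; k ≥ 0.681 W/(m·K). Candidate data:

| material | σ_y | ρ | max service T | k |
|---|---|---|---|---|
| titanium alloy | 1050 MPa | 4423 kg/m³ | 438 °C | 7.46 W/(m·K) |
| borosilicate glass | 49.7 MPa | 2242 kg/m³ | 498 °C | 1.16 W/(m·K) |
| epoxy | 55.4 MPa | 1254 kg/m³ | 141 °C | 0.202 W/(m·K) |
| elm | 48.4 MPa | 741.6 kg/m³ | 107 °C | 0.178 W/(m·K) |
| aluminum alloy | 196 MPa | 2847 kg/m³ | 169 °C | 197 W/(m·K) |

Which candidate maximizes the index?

Screen on constraints: max service T ≥ 304 °C; k ≥ 0.681 W/(m·K). Survivors: titanium alloy, borosilicate glass.
Per-candidate index values:
  titanium alloy: M = 7.33×10⁻³
  borosilicate glass: M = 3.14×10⁻³
Titanium alloy ranks first.

titanium alloy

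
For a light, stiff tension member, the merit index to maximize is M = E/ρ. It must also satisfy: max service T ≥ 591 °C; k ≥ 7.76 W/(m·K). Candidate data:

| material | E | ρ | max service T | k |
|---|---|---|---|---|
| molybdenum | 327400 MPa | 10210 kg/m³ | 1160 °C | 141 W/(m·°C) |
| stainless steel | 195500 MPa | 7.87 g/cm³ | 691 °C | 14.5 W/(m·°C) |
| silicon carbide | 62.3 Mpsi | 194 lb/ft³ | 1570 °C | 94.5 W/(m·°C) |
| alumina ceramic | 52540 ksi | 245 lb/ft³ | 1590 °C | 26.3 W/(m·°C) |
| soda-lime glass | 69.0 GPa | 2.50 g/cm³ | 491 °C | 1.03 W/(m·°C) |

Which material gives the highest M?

Screen on constraints: max service T ≥ 591 °C; k ≥ 7.76 W/(m·K). Survivors: molybdenum, stainless steel, silicon carbide, alumina ceramic.
In SI units:
  molybdenum: E = 327.4 GPa, ρ = 10210 kg/m³
  stainless steel: E = 195.5 GPa, ρ = 7870 kg/m³
  silicon carbide: E = 429.5 GPa, ρ = 3108 kg/m³
  alumina ceramic: E = 362.3 GPa, ρ = 3925 kg/m³
  silicon carbide: M = 138 MN·m/kg
  alumina ceramic: M = 92.3 MN·m/kg
  molybdenum: M = 32.1 MN·m/kg
  stainless steel: M = 24.8 MN·m/kg
Highest index: silicon carbide.

silicon carbide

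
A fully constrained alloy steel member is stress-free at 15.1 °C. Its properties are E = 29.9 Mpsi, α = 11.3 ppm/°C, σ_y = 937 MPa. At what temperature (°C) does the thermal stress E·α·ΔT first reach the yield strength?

E = 29.9 Mpsi = 206.2 GPa.
E·α·ΔT = 937.0 MPa ⇒ ΔT = 937.0 / (206.2×10³ × 11.3×10⁻⁶) = 402.2 K.
T = 15.1 + 402.2 = 417.3 °C.

417 °C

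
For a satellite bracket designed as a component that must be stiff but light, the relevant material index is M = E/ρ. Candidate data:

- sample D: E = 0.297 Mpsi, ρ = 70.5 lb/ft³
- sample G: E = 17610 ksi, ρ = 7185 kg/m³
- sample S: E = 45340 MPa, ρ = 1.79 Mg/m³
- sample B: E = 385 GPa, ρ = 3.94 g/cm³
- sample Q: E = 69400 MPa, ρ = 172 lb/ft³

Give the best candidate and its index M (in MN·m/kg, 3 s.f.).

In SI units:
  sample D: E = 2.048 GPa, ρ = 1129 kg/m³
  sample G: E = 121.4 GPa, ρ = 7185 kg/m³
  sample S: E = 45.34 GPa, ρ = 1790 kg/m³
  sample B: E = 385.0 GPa, ρ = 3940 kg/m³
  sample Q: E = 69.40 GPa, ρ = 2755 kg/m³
  sample B: M = 97.7 MN·m/kg
  sample S: M = 25.3 MN·m/kg
  sample Q: M = 25.2 MN·m/kg
  sample G: M = 16.9 MN·m/kg
  sample D: M = 1.81 MN·m/kg
Highest index: sample B.

sample B, M = 97.7 MN·m/kg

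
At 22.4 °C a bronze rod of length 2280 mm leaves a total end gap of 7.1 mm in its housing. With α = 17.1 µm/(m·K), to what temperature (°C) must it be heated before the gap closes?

α·L₀·ΔT = 7.1 mm ⇒ ΔT = 7.1 / (17.1×10⁻⁶ × 2280.0) = 182.1 K.
T = 22.4 + 182.1 = 204.5 °C.

205 °C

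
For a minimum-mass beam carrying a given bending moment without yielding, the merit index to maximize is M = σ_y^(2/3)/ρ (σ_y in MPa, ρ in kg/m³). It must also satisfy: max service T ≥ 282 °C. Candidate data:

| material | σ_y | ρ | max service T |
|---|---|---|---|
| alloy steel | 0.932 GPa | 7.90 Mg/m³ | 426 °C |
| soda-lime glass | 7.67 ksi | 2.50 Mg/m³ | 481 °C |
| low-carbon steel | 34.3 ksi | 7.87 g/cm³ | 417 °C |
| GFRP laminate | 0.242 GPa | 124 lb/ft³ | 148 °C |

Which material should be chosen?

Screen on constraints: max service T ≥ 282 °C. Survivors: alloy steel, soda-lime glass, low-carbon steel.
Normalizing units and computing the index:
  alloy steel: σ_y = 932.0 MPa, ρ = 7900 kg/m³
  soda-lime glass: σ_y = 52.88 MPa, ρ = 2500 kg/m³
  low-carbon steel: σ_y = 236.5 MPa, ρ = 7870 kg/m³
  alloy steel: M = 12.1×10⁻³
  soda-lime glass: M = 5.64×10⁻³
  low-carbon steel: M = 4.86×10⁻³
Highest index: alloy steel.

alloy steel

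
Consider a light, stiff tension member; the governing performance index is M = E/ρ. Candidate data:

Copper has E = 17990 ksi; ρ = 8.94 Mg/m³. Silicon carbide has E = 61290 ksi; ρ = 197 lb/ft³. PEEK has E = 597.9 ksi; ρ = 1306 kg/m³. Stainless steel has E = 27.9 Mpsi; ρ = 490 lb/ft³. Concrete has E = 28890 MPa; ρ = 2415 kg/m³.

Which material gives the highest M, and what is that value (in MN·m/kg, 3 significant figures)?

Putting every candidate on a common basis:
  copper: E = 124.0 GPa, ρ = 8940 kg/m³
  silicon carbide: E = 422.6 GPa, ρ = 3156 kg/m³
  PEEK: E = 4.122 GPa, ρ = 1306 kg/m³
  stainless steel: E = 192.4 GPa, ρ = 7849 kg/m³
  concrete: E = 28.89 GPa, ρ = 2415 kg/m³
  silicon carbide: M = 134 MN·m/kg
  stainless steel: M = 24.5 MN·m/kg
  copper: M = 13.9 MN·m/kg
  concrete: M = 12.0 MN·m/kg
  PEEK: M = 3.16 MN·m/kg
The maximum is for silicon carbide.

silicon carbide, M = 134 MN·m/kg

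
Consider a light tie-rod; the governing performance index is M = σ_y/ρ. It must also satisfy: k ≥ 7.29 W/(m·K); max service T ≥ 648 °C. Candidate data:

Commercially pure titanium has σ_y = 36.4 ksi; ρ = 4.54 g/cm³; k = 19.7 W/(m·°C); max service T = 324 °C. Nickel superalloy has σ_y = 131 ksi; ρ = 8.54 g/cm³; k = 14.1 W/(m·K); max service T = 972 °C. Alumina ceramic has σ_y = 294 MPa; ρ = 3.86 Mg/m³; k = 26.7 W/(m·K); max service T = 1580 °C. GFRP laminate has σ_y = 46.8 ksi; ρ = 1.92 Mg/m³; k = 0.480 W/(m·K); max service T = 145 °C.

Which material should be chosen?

nickel superalloy

Screen on constraints: k ≥ 7.29 W/(m·K); max service T ≥ 648 °C. Survivors: nickel superalloy, alumina ceramic.
Convert each candidate to consistent units, then evaluate M:
  nickel superalloy: σ_y = 903.2 MPa, ρ = 8540 kg/m³
  alumina ceramic: σ_y = 294.0 MPa, ρ = 3860 kg/m³
  nickel superalloy: M = 106 kN·m/kg
  alumina ceramic: M = 76.2 kN·m/kg
Highest index: nickel superalloy.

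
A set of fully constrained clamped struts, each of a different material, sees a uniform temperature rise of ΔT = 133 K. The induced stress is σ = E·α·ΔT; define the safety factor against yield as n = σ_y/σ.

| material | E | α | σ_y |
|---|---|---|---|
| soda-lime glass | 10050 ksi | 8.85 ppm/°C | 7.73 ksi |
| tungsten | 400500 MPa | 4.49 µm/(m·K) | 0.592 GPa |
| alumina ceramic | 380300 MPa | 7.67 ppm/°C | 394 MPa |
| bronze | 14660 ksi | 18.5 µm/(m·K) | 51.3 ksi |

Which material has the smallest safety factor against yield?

soda-lime glass

With everything in SI (GPa, ×10⁻⁶/K, MPa):
  soda-lime glass: E = 69.29, α = 8.85, σ_y = 53.30 → σ = 81.6 MPa, n = 0.653
  tungsten: E = 400.5, α = 4.49, σ_y = 592.0 → σ = 239 MPa, n = 2.48
  alumina ceramic: E = 380.3, α = 7.67, σ_y = 394.0 → σ = 388 MPa, n = 1.02
  bronze: E = 101.1, α = 18.5, σ_y = 353.7 → σ = 249 MPa, n = 1.42
Soda-lime glass has the lowest safety factor, n = 0.653.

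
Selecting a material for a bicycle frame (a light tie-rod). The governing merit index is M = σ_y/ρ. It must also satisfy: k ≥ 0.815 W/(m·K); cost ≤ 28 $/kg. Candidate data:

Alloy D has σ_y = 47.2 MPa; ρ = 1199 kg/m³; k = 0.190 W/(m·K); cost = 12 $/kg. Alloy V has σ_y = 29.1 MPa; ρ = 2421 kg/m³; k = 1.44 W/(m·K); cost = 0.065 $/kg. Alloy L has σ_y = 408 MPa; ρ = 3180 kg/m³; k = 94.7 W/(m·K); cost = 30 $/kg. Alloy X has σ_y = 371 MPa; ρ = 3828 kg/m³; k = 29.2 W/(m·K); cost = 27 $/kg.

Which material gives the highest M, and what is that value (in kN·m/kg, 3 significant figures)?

alloy X, M = 96.9 kN·m/kg

Screen on constraints: k ≥ 0.815 W/(m·K); cost ≤ 28 $/kg. Survivors: alloy V, alloy X.
Per-candidate index values:
  alloy X: M = 96.9 kN·m/kg
  alloy V: M = 12.0 kN·m/kg
Alloy X ranks first.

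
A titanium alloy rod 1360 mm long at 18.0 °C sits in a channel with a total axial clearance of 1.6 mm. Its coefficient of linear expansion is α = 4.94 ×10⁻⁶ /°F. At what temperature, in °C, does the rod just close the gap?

150 °C

α = 4.94×10⁻⁶/°F × 9/5 = 8.89×10⁻⁶/K.
α·L₀·ΔT = 1.6 mm ⇒ ΔT = 1.6 / (8.89×10⁻⁶ × 1360.0) = 132.3 K.
T = 18.0 + 132.3 = 150.3 °C.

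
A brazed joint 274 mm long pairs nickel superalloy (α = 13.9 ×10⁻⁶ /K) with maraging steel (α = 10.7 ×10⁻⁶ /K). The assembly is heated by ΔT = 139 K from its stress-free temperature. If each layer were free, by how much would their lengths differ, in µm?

Δα = |13.9 − 10.7|×10⁻⁶/K = 3.20×10⁻⁶/K.
ΔL_mismatch = Δα·L·ΔT = 3.20×10⁻⁶ × 274.0 mm × 139.0 K = 122 µm.

122 µm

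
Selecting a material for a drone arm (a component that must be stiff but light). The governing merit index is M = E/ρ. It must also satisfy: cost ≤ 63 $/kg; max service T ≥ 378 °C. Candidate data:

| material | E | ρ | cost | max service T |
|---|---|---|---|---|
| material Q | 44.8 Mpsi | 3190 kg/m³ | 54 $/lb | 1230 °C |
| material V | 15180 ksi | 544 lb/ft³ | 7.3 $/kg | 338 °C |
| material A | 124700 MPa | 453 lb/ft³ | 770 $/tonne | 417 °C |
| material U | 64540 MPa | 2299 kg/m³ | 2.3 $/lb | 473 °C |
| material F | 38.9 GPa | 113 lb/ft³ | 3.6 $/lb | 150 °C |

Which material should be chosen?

Screen on constraints: cost ≤ 63 $/kg; max service T ≥ 378 °C. Survivors: material A, material U.
Putting every candidate on a common basis:
  material A: E = 124.7 GPa, ρ = 7256 kg/m³
  material U: E = 64.54 GPa, ρ = 2299 kg/m³
  material U: M = 28.1 MN·m/kg
  material A: M = 17.2 MN·m/kg
Material U ranks first.

material U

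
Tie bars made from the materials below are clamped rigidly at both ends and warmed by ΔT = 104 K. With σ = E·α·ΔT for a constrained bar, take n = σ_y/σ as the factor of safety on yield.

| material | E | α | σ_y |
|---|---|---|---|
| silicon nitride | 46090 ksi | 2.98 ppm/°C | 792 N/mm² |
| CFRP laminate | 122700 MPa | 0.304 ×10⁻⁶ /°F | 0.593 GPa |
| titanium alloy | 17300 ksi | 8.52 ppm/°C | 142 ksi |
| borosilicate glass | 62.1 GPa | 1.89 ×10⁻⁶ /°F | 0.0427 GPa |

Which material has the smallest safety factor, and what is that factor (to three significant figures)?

borosilicate glass, n = 1.94

With everything in SI (GPa, ×10⁻⁶/K, MPa):
  silicon nitride: E = 317.8, α = 2.98, σ_y = 792.0 → σ = 98.5 MPa, n = 8.04
  CFRP laminate: E = 122.7, α = 0.547, σ_y = 593.0 → σ = 6.98 MPa, n = 84.9
  titanium alloy: E = 119.3, α = 8.52, σ_y = 979.1 → σ = 106 MPa, n = 9.26
  borosilicate glass: E = 62.10, α = 3.40, σ_y = 42.70 → σ = 22.0 MPa, n = 1.94
The minimum is borosilicate glass at n = 1.94.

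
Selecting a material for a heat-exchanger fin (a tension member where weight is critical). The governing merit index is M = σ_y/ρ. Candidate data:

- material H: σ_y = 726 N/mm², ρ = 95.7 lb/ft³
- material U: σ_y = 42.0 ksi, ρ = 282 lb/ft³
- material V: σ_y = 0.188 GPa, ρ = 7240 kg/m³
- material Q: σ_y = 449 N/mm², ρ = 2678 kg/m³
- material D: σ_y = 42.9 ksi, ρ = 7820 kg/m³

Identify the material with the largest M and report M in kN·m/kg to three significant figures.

Putting every candidate on a common basis:
  material H: σ_y = 726.0 MPa, ρ = 1533 kg/m³
  material U: σ_y = 289.6 MPa, ρ = 4517 kg/m³
  material V: σ_y = 188.0 MPa, ρ = 7240 kg/m³
  material Q: σ_y = 449.0 MPa, ρ = 2678 kg/m³
  material D: σ_y = 295.8 MPa, ρ = 7820 kg/m³
  material H: M = 474 kN·m/kg
  material Q: M = 168 kN·m/kg
  material U: M = 64.1 kN·m/kg
  material D: M = 37.8 kN·m/kg
  material V: M = 26.0 kN·m/kg
Highest index: material H.

material H, M = 474 kN·m/kg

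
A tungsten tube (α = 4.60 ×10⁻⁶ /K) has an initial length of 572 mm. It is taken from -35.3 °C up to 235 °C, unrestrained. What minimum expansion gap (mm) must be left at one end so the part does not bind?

0.711 mm

ΔT = 235 − (-35.3) = 270.3 K.
ΔL = α·L₀·ΔT = 4.60×10⁻⁶ × 572 mm × 270.3 K = 0.711 mm.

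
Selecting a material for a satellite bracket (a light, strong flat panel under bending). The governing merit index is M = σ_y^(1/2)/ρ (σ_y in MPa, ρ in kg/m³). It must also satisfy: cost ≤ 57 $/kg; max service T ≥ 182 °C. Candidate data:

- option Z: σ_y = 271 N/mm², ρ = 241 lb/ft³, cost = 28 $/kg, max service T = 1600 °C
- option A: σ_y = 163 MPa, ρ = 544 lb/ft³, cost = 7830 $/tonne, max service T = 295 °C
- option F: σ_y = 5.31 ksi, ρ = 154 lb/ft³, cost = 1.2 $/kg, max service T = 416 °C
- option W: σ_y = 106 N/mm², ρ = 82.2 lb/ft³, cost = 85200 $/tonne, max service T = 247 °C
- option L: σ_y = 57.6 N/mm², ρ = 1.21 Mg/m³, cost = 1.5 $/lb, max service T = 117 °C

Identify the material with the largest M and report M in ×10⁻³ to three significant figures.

option Z, M = 4.26×10⁻³

Screen on constraints: cost ≤ 57 $/kg; max service T ≥ 182 °C. Survivors: option Z, option A, option F.
Convert each candidate to consistent units, then evaluate M:
  option Z: σ_y = 271.0 MPa, ρ = 3860 kg/m³
  option A: σ_y = 163.0 MPa, ρ = 8714 kg/m³
  option F: σ_y = 36.61 MPa, ρ = 2467 kg/m³
  option Z: M = 4.26×10⁻³
  option F: M = 2.45×10⁻³
  option A: M = 1.47×10⁻³
Option Z has the largest M.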